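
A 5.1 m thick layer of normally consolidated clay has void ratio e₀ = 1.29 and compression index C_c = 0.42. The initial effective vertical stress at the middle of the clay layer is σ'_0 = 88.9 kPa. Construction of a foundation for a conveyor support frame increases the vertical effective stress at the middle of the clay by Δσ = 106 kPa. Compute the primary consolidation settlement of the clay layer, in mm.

Final effective stress: σ'_f = σ'_0 + Δσ = 88.9 + 106 = 194.9 kPa.
Normally consolidated clay, so the full stress increment lies on the virgin compression line:
S_c = C_c·H/(1+e₀)·log₁₀(σ'_f/σ'_0) = 0.42×5.1/(1+1.29)×log₁₀(194.9/88.9)
    = 0.93537 × 0.34091 = 0.3189 m

S_c ≈ 319 mm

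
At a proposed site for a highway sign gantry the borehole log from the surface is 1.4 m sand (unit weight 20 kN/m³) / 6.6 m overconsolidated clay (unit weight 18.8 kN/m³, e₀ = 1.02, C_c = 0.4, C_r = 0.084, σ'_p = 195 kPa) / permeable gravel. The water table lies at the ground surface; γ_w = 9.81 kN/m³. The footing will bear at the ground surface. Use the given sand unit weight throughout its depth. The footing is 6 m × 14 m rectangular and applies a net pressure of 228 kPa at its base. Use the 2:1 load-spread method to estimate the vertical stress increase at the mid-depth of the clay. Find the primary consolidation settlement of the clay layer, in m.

Mid-depth of clay below the ground surface: z = 1.4 + 6.6/2 = 4.7 m.
Total vertical stress at mid-clay: σ_v = 20×1.4 + 18.8×3.3 = 90.04 kPa.
Pore pressure: u = 9.81×(4.7 − 0) = 46.107 kPa.
Initial effective stress: σ'_0 = σ_v − u = 90.04 − 46.107 = 43.933 kPa.
Stress increase at mid-clay by the 2:1 spreading method:
Δσ = qBL/((B+z)(L+z)) = 228×6×14/((6+4.7)(14+4.7)) = 95.717 kPa
Final effective stress: σ'_f = 43.933 + 95.717 = 139.65 kPa.
σ'_f = 139.65 ≤ σ'_p = 195 kPa, so the clay remains overconsolidated and only the recompression index applies:
S_c = C_r·H/(1+e₀)·log₁₀(σ'_f/σ'_0) = 0.084×6.6/2.02×log₁₀(139.65/43.933)
    = 0.27445 × 0.50225 = 0.1378 m

S_c ≈ 0.138 m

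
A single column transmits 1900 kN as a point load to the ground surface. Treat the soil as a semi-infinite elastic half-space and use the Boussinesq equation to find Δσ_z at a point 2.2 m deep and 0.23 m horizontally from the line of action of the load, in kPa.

Δσ_z ≈ 182 kPa

Boussinesq vertical stress below a point load on an elastic half-space:
Δσ_z = 3P/(2πz²) · [1 + (r/z)²]^(−5/2)
r/z = 0.23/2.2 = 0.10455; [1+(r/z)²]^(−5/2) = 0.97319.
Δσ_z = 3×1900/(2π×2.2²) × 0.97319 = 187.43 × 0.97319 = 182.4 kPa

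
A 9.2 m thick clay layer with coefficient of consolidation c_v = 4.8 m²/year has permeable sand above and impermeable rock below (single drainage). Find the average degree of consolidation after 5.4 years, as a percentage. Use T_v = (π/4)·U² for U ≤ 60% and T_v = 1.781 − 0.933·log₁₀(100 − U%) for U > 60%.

U ≈ 61.9 %

Drainage path length: H_d = H = 9.2 m (single drainage).
T_v = c_v·t/H_d² = 4.8×5.4/9.2² = 0.30624.
T_v = 0.30624 corresponds to the U > 60% branch:
U = 1 − 10^((1.781 − T_v)/0.933)/100 = 0.6192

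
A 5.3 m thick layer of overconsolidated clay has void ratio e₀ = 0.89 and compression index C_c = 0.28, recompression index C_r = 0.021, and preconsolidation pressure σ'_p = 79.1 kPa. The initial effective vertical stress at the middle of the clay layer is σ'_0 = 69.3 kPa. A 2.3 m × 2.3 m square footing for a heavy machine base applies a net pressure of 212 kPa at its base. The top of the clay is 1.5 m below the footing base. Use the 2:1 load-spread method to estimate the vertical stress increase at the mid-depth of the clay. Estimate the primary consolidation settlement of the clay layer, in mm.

S_c ≈ 70.3 mm

Mid-depth of clay below the footing base: z = 1.5 + 5.3/2 = 4.15 m.
Stress increase at mid-clay by the 2:1 spreading method:
Δσ = qBL/((B+z)(L+z)) = 212×2.3×2.3/((2.3+4.15)(2.3+4.15)) = 26.957 kPa
Final effective stress: σ'_f = 69.3 + 26.957 = 96.257 kPa.
σ'_f = 96.257 > σ'_p = 79.1 kPa, so the stress path crosses the preconsolidation pressure — recompression up to σ'_p, then virgin compression beyond:
S_c = H/(1+e₀)·[C_r·log₁₀(σ'_p/σ'_0) + C_c·log₁₀(σ'_f/σ'_p)]
    = 5.3/1.89 × [0.021×log₁₀(79.1/69.3) + 0.28×log₁₀(96.257/79.1)]
    = 2.8042 × [0.0012063 + 0.023872] = 0.07032 m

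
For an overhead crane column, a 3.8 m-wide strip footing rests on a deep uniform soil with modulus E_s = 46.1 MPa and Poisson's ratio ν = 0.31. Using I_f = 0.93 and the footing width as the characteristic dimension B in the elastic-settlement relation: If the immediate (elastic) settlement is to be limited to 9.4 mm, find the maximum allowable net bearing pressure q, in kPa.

E_s = 46.1 MPa = 46100 kPa.
S_e = q·B·(1−ν²)/E_s · I_f  ⇒  q = S_e·E_s / (B·(1−ν²)·I_f).
q = 0.0094 × 46100 / (3.8 × 0.9039 × 0.93) = 135.7 kPa

q ≈ 136 kPa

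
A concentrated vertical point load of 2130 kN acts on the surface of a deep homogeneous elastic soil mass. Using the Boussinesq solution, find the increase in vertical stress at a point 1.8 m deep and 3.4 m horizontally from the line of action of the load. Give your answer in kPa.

Δσ_z ≈ 7.04 kPa

Boussinesq vertical stress below a point load on an elastic half-space:
Δσ_z = 3P/(2πz²) · [1 + (r/z)²]^(−5/2)
r/z = 3.4/1.8 = 1.8889; [1+(r/z)²]^(−5/2) = 0.022424.
Δσ_z = 3×2130/(2π×1.8²) × 0.022424 = 313.89 × 0.022424 = 7.039 kPa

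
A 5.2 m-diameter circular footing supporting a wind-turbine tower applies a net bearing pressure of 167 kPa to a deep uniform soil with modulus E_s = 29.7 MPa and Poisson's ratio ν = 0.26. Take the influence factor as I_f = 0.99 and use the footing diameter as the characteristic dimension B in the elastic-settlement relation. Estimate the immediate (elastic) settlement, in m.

S_e ≈ 0.027 m

Immediate (elastic) settlement: S_e = q·B·(1−ν²)/E_s · I_f.
E_s = 29.7 MPa = 29700 kPa.
S_e = 167 × 5.2 × (1 − 0.26²) / 29700 × 0.99
    = 167 × 5.2 × 0.9324 / 29700 × 0.99
    = 0.02699 m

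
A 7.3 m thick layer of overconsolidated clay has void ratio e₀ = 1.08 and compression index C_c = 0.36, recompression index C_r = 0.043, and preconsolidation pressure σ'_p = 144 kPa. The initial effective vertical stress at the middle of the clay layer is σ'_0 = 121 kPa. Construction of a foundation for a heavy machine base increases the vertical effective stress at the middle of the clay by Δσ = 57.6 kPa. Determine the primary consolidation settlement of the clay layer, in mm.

Final effective stress: σ'_f = 121 + 57.6 = 178.6 kPa.
σ'_f = 178.6 > σ'_p = 144 kPa, so the stress path crosses the preconsolidation pressure — recompression up to σ'_p, then virgin compression beyond:
S_c = H/(1+e₀)·[C_r·log₁₀(σ'_p/σ'_0) + C_c·log₁₀(σ'_f/σ'_p)]
    = 7.3/2.08 × [0.043×log₁₀(144/121) + 0.36×log₁₀(178.6/144)]
    = 3.5096 × [0.0032498 + 0.033667] = 0.1296 m

S_c ≈ 130 mm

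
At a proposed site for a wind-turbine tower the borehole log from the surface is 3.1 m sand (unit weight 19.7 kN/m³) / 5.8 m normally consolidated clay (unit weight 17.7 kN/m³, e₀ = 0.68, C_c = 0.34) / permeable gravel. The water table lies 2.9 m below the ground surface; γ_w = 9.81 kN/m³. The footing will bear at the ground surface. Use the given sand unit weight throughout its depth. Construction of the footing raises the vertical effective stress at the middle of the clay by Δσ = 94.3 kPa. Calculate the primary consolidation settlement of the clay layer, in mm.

S_c ≈ 390 mm

Mid-depth of clay below the ground surface: z = 3.1 + 5.8/2 = 6 m.
Total vertical stress at mid-clay: σ_v = 19.7×3.1 + 17.7×2.9 = 112.4 kPa.
Pore pressure: u = 9.81×(6 − 2.9) = 30.411 kPa.
Initial effective stress: σ'_0 = σ_v − u = 112.4 − 30.411 = 81.989 kPa.
Final effective stress: σ'_f = σ'_0 + Δσ = 81.989 + 94.3 = 176.29 kPa.
Normally consolidated clay, so the full stress increment lies on the virgin compression line:
S_c = C_c·H/(1+e₀)·log₁₀(σ'_f/σ'_0) = 0.34×5.8/(1+0.68)×log₁₀(176.29/81.989)
    = 1.1738 × 0.33247 = 0.3903 m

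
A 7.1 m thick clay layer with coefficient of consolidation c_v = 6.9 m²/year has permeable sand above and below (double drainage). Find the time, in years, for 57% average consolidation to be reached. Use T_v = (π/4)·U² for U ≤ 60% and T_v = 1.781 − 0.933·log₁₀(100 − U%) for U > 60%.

t ≈ 0.466 years

Drainage path length: H_d = H/2 = 3.55 m (double drainage).
U ≤ 60%: T_v = (π/4)·U² = (π/4)×0.57² = 0.25518.
t = T_v·H_d²/c_v = 0.25518×3.55²/6.9 = 0.4661 years.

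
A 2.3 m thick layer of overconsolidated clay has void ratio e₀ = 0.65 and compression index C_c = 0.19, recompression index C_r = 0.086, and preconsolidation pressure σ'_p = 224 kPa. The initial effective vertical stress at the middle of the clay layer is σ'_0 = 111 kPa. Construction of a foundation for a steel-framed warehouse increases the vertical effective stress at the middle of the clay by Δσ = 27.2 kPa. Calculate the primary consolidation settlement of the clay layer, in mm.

S_c ≈ 11.4 mm

Final effective stress: σ'_f = 111 + 27.2 = 138.2 kPa.
σ'_f = 138.2 ≤ σ'_p = 224 kPa, so the clay remains overconsolidated and only the recompression index applies:
S_c = C_r·H/(1+e₀)·log₁₀(σ'_f/σ'_0) = 0.086×2.3/1.65×log₁₀(138.2/111)
    = 0.11988 × 0.095185 = 0.01141 m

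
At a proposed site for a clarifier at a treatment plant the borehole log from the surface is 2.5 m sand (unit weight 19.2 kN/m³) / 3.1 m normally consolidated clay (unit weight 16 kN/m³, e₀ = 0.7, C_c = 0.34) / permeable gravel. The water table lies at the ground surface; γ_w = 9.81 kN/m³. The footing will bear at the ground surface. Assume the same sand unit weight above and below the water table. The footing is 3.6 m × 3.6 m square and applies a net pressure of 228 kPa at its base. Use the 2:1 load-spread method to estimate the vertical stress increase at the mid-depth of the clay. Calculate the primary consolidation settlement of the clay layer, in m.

S_c ≈ 0.25 m

Mid-depth of clay below the ground surface: z = 2.5 + 3.1/2 = 4.05 m.
Total vertical stress at mid-clay: σ_v = 19.2×2.5 + 16×1.55 = 72.8 kPa.
Pore pressure: u = 9.81×(4.05 − 0) = 39.73 kPa.
Initial effective stress: σ'_0 = σ_v − u = 72.8 − 39.73 = 33.07 kPa.
Stress increase at mid-clay by the 2:1 spreading method:
Δσ = qBL/((B+z)(L+z)) = 228×3.6×3.6/((3.6+4.05)(3.6+4.05)) = 50.491 kPa
Final effective stress: σ'_f = σ'_0 + Δσ = 33.07 + 50.491 = 83.561 kPa.
Normally consolidated clay, so the full stress increment lies on the virgin compression line:
S_c = C_c·H/(1+e₀)·log₁₀(σ'_f/σ'_0) = 0.34×3.1/(1+0.7)×log₁₀(83.561/33.07)
    = 0.62 × 0.40257 = 0.2496 m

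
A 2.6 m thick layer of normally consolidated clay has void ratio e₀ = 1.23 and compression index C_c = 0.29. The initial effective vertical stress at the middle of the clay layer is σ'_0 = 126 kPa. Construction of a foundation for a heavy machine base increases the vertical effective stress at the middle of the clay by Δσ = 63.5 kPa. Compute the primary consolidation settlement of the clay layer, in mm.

S_c ≈ 59.9 mm

Final effective stress: σ'_f = σ'_0 + Δσ = 126 + 63.5 = 189.5 kPa.
Normally consolidated clay, so the full stress increment lies on the virgin compression line:
S_c = C_c·H/(1+e₀)·log₁₀(σ'_f/σ'_0) = 0.29×2.6/(1+1.23)×log₁₀(189.5/126)
    = 0.33812 × 0.17724 = 0.05993 m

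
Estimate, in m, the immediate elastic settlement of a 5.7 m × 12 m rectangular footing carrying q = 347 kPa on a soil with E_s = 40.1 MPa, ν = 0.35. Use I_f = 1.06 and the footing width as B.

S_e ≈ 0.0459 m

Immediate (elastic) settlement: S_e = q·B·(1−ν²)/E_s · I_f.
E_s = 40.1 MPa = 40100 kPa.
S_e = 347 × 5.7 × (1 − 0.35²) / 40100 × 1.06
    = 347 × 5.7 × 0.8775 / 40100 × 1.06
    = 0.04588 m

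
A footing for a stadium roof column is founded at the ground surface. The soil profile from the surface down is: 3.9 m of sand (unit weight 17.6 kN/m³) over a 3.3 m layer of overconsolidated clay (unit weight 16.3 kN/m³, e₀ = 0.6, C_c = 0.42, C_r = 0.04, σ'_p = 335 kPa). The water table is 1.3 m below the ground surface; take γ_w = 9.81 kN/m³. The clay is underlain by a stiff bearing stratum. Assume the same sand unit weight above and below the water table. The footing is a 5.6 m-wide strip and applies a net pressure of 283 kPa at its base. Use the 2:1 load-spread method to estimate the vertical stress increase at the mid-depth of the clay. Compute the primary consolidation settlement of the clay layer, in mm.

Mid-depth of clay below the ground surface: z = 3.9 + 3.3/2 = 5.55 m.
Total vertical stress at mid-clay: σ_v = 17.6×3.9 + 16.3×1.65 = 95.535 kPa.
Pore pressure: u = 9.81×(5.55 − 1.3) = 41.693 kPa.
Initial effective stress: σ'_0 = σ_v − u = 95.535 − 41.693 = 53.842 kPa.
Stress increase at mid-clay by the 2:1 spreading method:
Δσ = qB/(B+z) = 283×5.6/(5.6+5.55) = 142.13 kPa
Final effective stress: σ'_f = 53.842 + 142.13 = 195.97 kPa.
σ'_f = 195.97 ≤ σ'_p = 335 kPa, so the clay remains overconsolidated and only the recompression index applies:
S_c = C_r·H/(1+e₀)·log₁₀(σ'_f/σ'_0) = 0.04×3.3/1.6×log₁₀(195.97/53.842)
    = 0.0825 × 0.56107 = 0.04629 m

S_c ≈ 46.3 mm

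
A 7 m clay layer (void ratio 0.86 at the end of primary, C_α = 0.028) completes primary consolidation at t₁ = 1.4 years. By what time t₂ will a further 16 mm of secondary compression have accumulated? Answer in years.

S_s = C_α·H/(1+e_p)·log₁₀(t₂/t₁) ⇒ log₁₀(t₂/t₁) = S_s·(1+e_p)/(C_α·H).
log₁₀(t₂/t₁) = 0.016 × (1+0.86) / (0.028×7) = 0.1518
t₂ = t₁ × 10^0.1518 = 1.4 × 1.419 = 1.986 years

t₂ ≈ 1.99 years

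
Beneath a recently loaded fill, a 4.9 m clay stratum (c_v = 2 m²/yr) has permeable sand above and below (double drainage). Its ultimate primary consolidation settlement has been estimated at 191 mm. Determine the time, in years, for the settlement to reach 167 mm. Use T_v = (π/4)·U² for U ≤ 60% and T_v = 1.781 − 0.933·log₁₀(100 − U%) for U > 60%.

t ≈ 2.27 years

Drainage path length: H_d = H/2 = 2.45 m (double drainage).
U = S(t)/S_ult = 167/191 = 0.8743.
U > 60%: T_v = 1.781 − 0.933·log₁₀(100 − 87.435) = 0.75547.
t = T_v·H_d²/c_v = 0.75547×2.45²/2 = 2.267 years.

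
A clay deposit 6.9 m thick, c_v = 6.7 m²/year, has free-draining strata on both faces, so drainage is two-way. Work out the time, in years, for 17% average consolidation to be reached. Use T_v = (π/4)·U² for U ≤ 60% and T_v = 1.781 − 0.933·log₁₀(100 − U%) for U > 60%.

Drainage path length: H_d = H/2 = 3.45 m (double drainage).
U ≤ 60%: T_v = (π/4)·U² = (π/4)×0.17² = 0.022698.
t = T_v·H_d²/c_v = 0.022698×3.45²/6.7 = 0.04032 years.

t ≈ 0.0403 years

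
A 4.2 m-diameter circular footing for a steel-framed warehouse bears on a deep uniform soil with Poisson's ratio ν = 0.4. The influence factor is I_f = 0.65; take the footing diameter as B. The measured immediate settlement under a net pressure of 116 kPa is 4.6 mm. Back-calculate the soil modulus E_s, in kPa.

E_s ≈ 57800 kPa

S_e = q·B·(1−ν²)/E_s · I_f  ⇒  E_s = q·B·(1−ν²)·I_f / S_e.
E_s = 116 × 4.2 × 0.84 × 0.65 / 0.0046 = 57830 kPa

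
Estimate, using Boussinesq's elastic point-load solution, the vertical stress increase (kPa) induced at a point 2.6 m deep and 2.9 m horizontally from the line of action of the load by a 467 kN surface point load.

Δσ_z ≈ 4.37 kPa

Boussinesq vertical stress below a point load on an elastic half-space:
Δσ_z = 3P/(2πz²) · [1 + (r/z)²]^(−5/2)
r/z = 2.9/2.6 = 1.1154; [1+(r/z)²]^(−5/2) = 0.13256.
Δσ_z = 3×467/(2π×2.6²) × 0.13256 = 32.985 × 0.13256 = 4.372 kPa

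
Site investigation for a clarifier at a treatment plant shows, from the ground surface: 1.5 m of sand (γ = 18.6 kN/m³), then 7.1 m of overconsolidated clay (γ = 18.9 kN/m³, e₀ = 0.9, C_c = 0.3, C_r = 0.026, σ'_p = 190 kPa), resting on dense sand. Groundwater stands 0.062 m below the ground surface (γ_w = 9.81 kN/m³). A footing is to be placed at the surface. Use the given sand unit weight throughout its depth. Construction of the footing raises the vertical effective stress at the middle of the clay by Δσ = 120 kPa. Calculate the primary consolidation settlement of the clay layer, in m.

Mid-depth of clay below the ground surface: z = 1.5 + 7.1/2 = 5.05 m.
Total vertical stress at mid-clay: σ_v = 18.6×1.5 + 18.9×3.55 = 94.995 kPa.
Pore pressure: u = 9.81×(5.05 − 0.062) = 48.932 kPa.
Initial effective stress: σ'_0 = σ_v − u = 94.995 − 48.932 = 46.063 kPa.
Final effective stress: σ'_f = 46.063 + 120 = 166.06 kPa.
σ'_f = 166.06 ≤ σ'_p = 190 kPa, so the clay remains overconsolidated and only the recompression index applies:
S_c = C_r·H/(1+e₀)·log₁₀(σ'_f/σ'_0) = 0.026×7.1/1.9×log₁₀(166.06/46.063)
    = 0.097157 × 0.55691 = 0.05411 m

S_c ≈ 0.0541 m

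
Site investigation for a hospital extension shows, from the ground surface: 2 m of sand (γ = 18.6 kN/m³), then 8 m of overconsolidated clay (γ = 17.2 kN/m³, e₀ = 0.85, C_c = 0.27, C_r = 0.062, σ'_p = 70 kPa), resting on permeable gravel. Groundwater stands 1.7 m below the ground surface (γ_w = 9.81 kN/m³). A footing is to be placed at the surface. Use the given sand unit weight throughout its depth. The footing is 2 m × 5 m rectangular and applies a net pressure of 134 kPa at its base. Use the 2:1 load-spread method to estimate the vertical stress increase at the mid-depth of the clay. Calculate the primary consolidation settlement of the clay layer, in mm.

Mid-depth of clay below the ground surface: z = 2 + 8/2 = 6 m.
Total vertical stress at mid-clay: σ_v = 18.6×2 + 17.2×4 = 106 kPa.
Pore pressure: u = 9.81×(6 − 1.7) = 42.183 kPa.
Initial effective stress: σ'_0 = σ_v − u = 106 − 42.183 = 63.817 kPa.
Stress increase at mid-clay by the 2:1 spreading method:
Δσ = qBL/((B+z)(L+z)) = 134×2×5/((2+6)(5+6)) = 15.227 kPa
Final effective stress: σ'_f = 63.817 + 15.227 = 79.044 kPa.
σ'_f = 79.044 > σ'_p = 70 kPa, so the stress path crosses the preconsolidation pressure — recompression up to σ'_p, then virgin compression beyond:
S_c = H/(1+e₀)·[C_r·log₁₀(σ'_p/σ'_0) + C_c·log₁₀(σ'_f/σ'_p)]
    = 8/1.85 × [0.062×log₁₀(70/63.817) + 0.27×log₁₀(79.044/70)]
    = 4.3243 × [0.00249 + 0.014248] = 0.07238 m

S_c ≈ 72.4 mm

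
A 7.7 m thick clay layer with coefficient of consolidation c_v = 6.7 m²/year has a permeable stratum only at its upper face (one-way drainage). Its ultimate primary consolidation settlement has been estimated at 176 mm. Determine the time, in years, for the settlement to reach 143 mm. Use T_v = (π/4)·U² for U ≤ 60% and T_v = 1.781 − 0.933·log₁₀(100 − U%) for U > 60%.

Drainage path length: H_d = H = 7.7 m (single drainage).
U = S(t)/S_ult = 143/176 = 0.8125.
U > 60%: T_v = 1.781 − 0.933·log₁₀(100 − 81.25) = 0.59329.
t = T_v·H_d²/c_v = 0.59329×7.7²/6.7 = 5.25 years.

t ≈ 5.25 years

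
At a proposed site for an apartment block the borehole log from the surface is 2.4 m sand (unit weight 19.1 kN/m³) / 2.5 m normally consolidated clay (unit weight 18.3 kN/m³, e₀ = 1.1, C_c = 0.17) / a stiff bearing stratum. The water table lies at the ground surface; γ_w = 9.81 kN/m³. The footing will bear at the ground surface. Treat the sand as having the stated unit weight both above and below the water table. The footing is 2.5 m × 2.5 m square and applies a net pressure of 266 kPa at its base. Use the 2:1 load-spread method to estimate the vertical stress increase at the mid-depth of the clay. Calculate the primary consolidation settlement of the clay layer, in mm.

Mid-depth of clay below the ground surface: z = 2.4 + 2.5/2 = 3.65 m.
Total vertical stress at mid-clay: σ_v = 19.1×2.4 + 18.3×1.25 = 68.715 kPa.
Pore pressure: u = 9.81×(3.65 − 0) = 35.806 kPa.
Initial effective stress: σ'_0 = σ_v − u = 68.715 − 35.806 = 32.909 kPa.
Stress increase at mid-clay by the 2:1 spreading method:
Δσ = qBL/((B+z)(L+z)) = 266×2.5×2.5/((2.5+3.65)(2.5+3.65)) = 43.955 kPa
Final effective stress: σ'_f = σ'_0 + Δσ = 32.909 + 43.955 = 76.864 kPa.
Normally consolidated clay, so the full stress increment lies on the virgin compression line:
S_c = C_c·H/(1+e₀)·log₁₀(σ'_f/σ'_0) = 0.17×2.5/(1+1.1)×log₁₀(76.864/32.909)
    = 0.20238 × 0.36841 = 0.07456 m

S_c ≈ 74.6 mm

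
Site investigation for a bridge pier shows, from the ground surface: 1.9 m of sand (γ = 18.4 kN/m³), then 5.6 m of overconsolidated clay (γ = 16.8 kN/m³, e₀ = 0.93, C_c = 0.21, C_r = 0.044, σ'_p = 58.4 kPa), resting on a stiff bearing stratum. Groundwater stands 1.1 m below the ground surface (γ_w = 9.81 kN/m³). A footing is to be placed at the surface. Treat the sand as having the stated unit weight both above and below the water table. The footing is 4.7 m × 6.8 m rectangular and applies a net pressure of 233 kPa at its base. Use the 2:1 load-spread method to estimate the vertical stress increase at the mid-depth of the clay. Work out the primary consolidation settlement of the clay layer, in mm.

Mid-depth of clay below the ground surface: z = 1.9 + 5.6/2 = 4.7 m.
Total vertical stress at mid-clay: σ_v = 18.4×1.9 + 16.8×2.8 = 82 kPa.
Pore pressure: u = 9.81×(4.7 − 1.1) = 35.316 kPa.
Initial effective stress: σ'_0 = σ_v − u = 82 − 35.316 = 46.684 kPa.
Stress increase at mid-clay by the 2:1 spreading method:
Δσ = qBL/((B+z)(L+z)) = 233×4.7×6.8/((4.7+4.7)(6.8+4.7)) = 68.887 kPa
Final effective stress: σ'_f = 46.684 + 68.887 = 115.57 kPa.
σ'_f = 115.57 > σ'_p = 58.4 kPa, so the stress path crosses the preconsolidation pressure — recompression up to σ'_p, then virgin compression beyond:
S_c = H/(1+e₀)·[C_r·log₁₀(σ'_p/σ'_0) + C_c·log₁₀(σ'_f/σ'_p)]
    = 5.6/1.93 × [0.044×log₁₀(58.4/46.684) + 0.21×log₁₀(115.57/58.4)]
    = 2.9016 × [0.0042788 + 0.062251] = 0.193 m

S_c ≈ 193 mm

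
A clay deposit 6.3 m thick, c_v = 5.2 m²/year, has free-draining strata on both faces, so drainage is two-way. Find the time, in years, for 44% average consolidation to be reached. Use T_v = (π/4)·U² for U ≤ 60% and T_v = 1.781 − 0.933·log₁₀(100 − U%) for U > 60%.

t ≈ 0.29 years

Drainage path length: H_d = H/2 = 3.15 m (double drainage).
U ≤ 60%: T_v = (π/4)·U² = (π/4)×0.44² = 0.15205.
t = T_v·H_d²/c_v = 0.15205×3.15²/5.2 = 0.2901 years.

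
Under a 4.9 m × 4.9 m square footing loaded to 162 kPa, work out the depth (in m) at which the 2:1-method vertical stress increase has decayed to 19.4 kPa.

2:1 spreading — at depth z the loaded area has grown by z in each plan dimension:
qB²/(B+z)² = Δσ_z ⇒ z = B(√(q/Δσ_z) − 1) = 4.9×(√(162/19.4) − 1) = 9.26 m

z ≈ 9.26 m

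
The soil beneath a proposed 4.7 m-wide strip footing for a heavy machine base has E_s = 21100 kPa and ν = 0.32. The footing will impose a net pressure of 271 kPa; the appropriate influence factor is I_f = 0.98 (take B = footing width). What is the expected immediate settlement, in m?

S_e ≈ 0.0531 m

Immediate (elastic) settlement: S_e = q·B·(1−ν²)/E_s · I_f.
S_e = 271 × 4.7 × (1 − 0.32²) / 21100 × 0.98
    = 271 × 4.7 × 0.8976 / 21100 × 0.98
    = 0.0531 m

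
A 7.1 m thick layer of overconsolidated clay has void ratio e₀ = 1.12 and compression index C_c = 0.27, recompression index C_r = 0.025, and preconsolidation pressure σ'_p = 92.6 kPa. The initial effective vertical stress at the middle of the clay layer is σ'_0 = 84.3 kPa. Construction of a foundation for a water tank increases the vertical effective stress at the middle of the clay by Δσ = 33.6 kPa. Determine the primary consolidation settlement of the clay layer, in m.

S_c ≈ 0.0983 m

Final effective stress: σ'_f = 84.3 + 33.6 = 117.9 kPa.
σ'_f = 117.9 > σ'_p = 92.6 kPa, so the stress path crosses the preconsolidation pressure — recompression up to σ'_p, then virgin compression beyond:
S_c = H/(1+e₀)·[C_r·log₁₀(σ'_p/σ'_0) + C_c·log₁₀(σ'_f/σ'_p)]
    = 7.1/2.12 × [0.025×log₁₀(92.6/84.3) + 0.27×log₁₀(117.9/92.6)]
    = 3.3491 × [0.0010196 + 0.028324] = 0.09827 m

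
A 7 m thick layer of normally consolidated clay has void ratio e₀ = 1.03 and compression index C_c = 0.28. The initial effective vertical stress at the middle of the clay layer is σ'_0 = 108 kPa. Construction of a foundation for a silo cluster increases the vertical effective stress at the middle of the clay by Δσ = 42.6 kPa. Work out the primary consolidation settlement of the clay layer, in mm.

Final effective stress: σ'_f = σ'_0 + Δσ = 108 + 42.6 = 150.6 kPa.
Normally consolidated clay, so the full stress increment lies on the virgin compression line:
S_c = C_c·H/(1+e₀)·log₁₀(σ'_f/σ'_0) = 0.28×7/(1+1.03)×log₁₀(150.6/108)
    = 0.96552 × 0.1444 = 0.1394 m

S_c ≈ 139 mm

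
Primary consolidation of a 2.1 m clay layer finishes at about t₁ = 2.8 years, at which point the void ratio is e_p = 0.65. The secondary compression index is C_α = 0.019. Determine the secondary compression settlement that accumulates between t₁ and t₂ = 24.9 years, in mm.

Secondary compression: S_s = C_α·H/(1+e_p)·log₁₀(t₂/t₁)
S_s = 0.019×2.1/(1+0.65)×log₁₀(24.9/2.8)
    = 0.02418 × 0.949 = 0.02295 m

S_s ≈ 22.9 mm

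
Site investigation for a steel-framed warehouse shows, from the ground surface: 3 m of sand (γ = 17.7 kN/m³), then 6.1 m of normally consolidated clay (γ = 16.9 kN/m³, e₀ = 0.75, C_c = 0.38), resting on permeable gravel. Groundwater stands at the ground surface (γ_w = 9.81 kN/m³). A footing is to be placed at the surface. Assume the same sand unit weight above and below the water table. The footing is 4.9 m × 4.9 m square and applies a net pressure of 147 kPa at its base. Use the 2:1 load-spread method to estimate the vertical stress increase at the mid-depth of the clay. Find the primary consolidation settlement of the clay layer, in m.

Mid-depth of clay below the ground surface: z = 3 + 6.1/2 = 6.05 m.
Total vertical stress at mid-clay: σ_v = 17.7×3 + 16.9×3.05 = 104.64 kPa.
Pore pressure: u = 9.81×(6.05 − 0) = 59.351 kPa.
Initial effective stress: σ'_0 = σ_v − u = 104.64 − 59.351 = 45.289 kPa.
Stress increase at mid-clay by the 2:1 spreading method:
Δσ = qBL/((B+z)(L+z)) = 147×4.9×4.9/((4.9+6.05)(4.9+6.05)) = 29.436 kPa
Final effective stress: σ'_f = σ'_0 + Δσ = 45.289 + 29.436 = 74.725 kPa.
Normally consolidated clay, so the full stress increment lies on the virgin compression line:
S_c = C_c·H/(1+e₀)·log₁₀(σ'_f/σ'_0) = 0.38×6.1/(1+0.75)×log₁₀(74.725/45.289)
    = 1.3246 × 0.21747 = 0.2881 m

S_c ≈ 0.288 m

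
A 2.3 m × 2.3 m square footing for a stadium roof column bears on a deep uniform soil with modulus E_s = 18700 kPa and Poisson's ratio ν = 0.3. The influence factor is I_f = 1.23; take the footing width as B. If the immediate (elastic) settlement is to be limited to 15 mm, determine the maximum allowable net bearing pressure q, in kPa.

S_e = q·B·(1−ν²)/E_s · I_f  ⇒  q = S_e·E_s / (B·(1−ν²)·I_f).
q = 0.015 × 18700 / (2.3 × 0.91 × 1.23) = 109 kPa

q ≈ 109 kPa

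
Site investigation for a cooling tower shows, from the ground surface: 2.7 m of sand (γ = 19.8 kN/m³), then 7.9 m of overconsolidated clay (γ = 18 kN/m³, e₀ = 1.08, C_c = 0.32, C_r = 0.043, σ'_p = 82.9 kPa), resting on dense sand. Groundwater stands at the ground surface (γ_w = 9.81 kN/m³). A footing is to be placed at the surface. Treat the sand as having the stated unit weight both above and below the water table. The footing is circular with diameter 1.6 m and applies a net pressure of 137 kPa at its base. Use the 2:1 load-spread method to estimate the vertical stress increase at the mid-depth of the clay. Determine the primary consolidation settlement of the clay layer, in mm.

Mid-depth of clay below the ground surface: z = 2.7 + 7.9/2 = 6.65 m.
Total vertical stress at mid-clay: σ_v = 19.8×2.7 + 18×3.95 = 124.56 kPa.
Pore pressure: u = 9.81×(6.65 − 0) = 65.237 kPa.
Initial effective stress: σ'_0 = σ_v − u = 124.56 − 65.237 = 59.323 kPa.
Stress increase at mid-clay by the 2:1 spreading method:
Δσ ≈ qD²/(D+z)² = 137×1.6²/(1.6+6.65)² = 5.1529 kPa
Final effective stress: σ'_f = 59.323 + 5.1529 = 64.476 kPa.
σ'_f = 64.476 ≤ σ'_p = 82.9 kPa, so the clay remains overconsolidated and only the recompression index applies:
S_c = C_r·H/(1+e₀)·log₁₀(σ'_f/σ'_0) = 0.043×7.9/2.08×log₁₀(64.476/59.323)
    = 0.16332 × 0.036175 = 0.005908 m

S_c ≈ 5.91 mm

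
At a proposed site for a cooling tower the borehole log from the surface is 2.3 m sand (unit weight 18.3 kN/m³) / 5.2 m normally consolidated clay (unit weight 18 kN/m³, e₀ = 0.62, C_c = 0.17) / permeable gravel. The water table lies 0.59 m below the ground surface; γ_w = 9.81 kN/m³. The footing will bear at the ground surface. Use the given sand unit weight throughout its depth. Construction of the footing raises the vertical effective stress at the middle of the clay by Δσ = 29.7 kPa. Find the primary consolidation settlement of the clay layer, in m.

Mid-depth of clay below the ground surface: z = 2.3 + 5.2/2 = 4.9 m.
Total vertical stress at mid-clay: σ_v = 18.3×2.3 + 18×2.6 = 88.89 kPa.
Pore pressure: u = 9.81×(4.9 − 0.59) = 42.281 kPa.
Initial effective stress: σ'_0 = σ_v − u = 88.89 − 42.281 = 46.609 kPa.
Final effective stress: σ'_f = σ'_0 + Δσ = 46.609 + 29.7 = 76.309 kPa.
Normally consolidated clay, so the full stress increment lies on the virgin compression line:
S_c = C_c·H/(1+e₀)·log₁₀(σ'_f/σ'_0) = 0.17×5.2/(1+0.62)×log₁₀(76.309/46.609)
    = 0.54568 × 0.21411 = 0.1168 m

S_c ≈ 0.117 m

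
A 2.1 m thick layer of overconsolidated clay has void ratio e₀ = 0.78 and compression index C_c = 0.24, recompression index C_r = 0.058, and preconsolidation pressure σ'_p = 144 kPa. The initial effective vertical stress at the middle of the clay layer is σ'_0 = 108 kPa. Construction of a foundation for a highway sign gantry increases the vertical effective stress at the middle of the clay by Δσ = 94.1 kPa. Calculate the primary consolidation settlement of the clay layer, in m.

S_c ≈ 0.0502 m

Final effective stress: σ'_f = 108 + 94.1 = 202.1 kPa.
σ'_f = 202.1 > σ'_p = 144 kPa, so the stress path crosses the preconsolidation pressure — recompression up to σ'_p, then virgin compression beyond:
S_c = H/(1+e₀)·[C_r·log₁₀(σ'_p/σ'_0) + C_c·log₁₀(σ'_f/σ'_p)]
    = 2.1/1.78 × [0.058×log₁₀(144/108) + 0.24×log₁₀(202.1/144)]
    = 1.1798 × [0.0072464 + 0.035329] = 0.05023 m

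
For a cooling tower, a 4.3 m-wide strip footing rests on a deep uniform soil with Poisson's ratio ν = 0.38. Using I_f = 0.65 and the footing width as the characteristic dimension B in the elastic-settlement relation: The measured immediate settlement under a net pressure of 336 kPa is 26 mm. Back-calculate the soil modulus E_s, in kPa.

E_s ≈ 30900 kPa

S_e = q·B·(1−ν²)/E_s · I_f  ⇒  E_s = q·B·(1−ν²)·I_f / S_e.
E_s = 336 × 4.3 × 0.8556 × 0.65 / 0.026 = 30900 kPa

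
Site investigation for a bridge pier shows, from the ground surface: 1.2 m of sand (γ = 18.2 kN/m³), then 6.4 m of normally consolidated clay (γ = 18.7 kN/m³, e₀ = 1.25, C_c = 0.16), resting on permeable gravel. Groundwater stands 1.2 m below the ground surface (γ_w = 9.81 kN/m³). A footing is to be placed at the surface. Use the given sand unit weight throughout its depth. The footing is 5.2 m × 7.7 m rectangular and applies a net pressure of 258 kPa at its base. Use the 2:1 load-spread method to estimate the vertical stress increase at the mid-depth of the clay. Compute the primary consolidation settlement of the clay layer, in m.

Mid-depth of clay below the ground surface: z = 1.2 + 6.4/2 = 4.4 m.
Total vertical stress at mid-clay: σ_v = 18.2×1.2 + 18.7×3.2 = 81.68 kPa.
Pore pressure: u = 9.81×(4.4 − 1.2) = 31.392 kPa.
Initial effective stress: σ'_0 = σ_v − u = 81.68 − 31.392 = 50.288 kPa.
Stress increase at mid-clay by the 2:1 spreading method:
Δσ = qBL/((B+z)(L+z)) = 258×5.2×7.7/((5.2+4.4)(7.7+4.4)) = 88.932 kPa
Final effective stress: σ'_f = σ'_0 + Δσ = 50.288 + 88.932 = 139.22 kPa.
Normally consolidated clay, so the full stress increment lies on the virgin compression line:
S_c = C_c·H/(1+e₀)·log₁₀(σ'_f/σ'_0) = 0.16×6.4/(1+1.25)×log₁₀(139.22/50.288)
    = 0.45511 × 0.44224 = 0.2013 m

S_c ≈ 0.201 m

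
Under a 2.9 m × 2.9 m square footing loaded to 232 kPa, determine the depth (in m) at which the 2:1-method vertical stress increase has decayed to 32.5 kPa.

z ≈ 4.85 m

2:1 spreading — at depth z the loaded area has grown by z in each plan dimension:
qB²/(B+z)² = Δσ_z ⇒ z = B(√(q/Δσ_z) − 1) = 2.9×(√(232/32.5) − 1) = 4.848 m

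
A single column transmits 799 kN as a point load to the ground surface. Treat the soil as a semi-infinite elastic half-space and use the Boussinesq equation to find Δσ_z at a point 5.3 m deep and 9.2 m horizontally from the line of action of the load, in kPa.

Boussinesq vertical stress below a point load on an elastic half-space:
Δσ_z = 3P/(2πz²) · [1 + (r/z)²]^(−5/2)
r/z = 9.2/5.3 = 1.7358; [1+(r/z)²]^(−5/2) = 0.030994.
Δσ_z = 3×799/(2π×5.3²) × 0.030994 = 13.581 × 0.030994 = 0.4209 kPa

Δσ_z ≈ 0.421 kPa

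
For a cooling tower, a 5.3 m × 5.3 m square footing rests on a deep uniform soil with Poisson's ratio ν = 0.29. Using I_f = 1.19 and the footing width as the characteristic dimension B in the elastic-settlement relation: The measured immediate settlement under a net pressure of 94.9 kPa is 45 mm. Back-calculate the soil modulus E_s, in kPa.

E_s ≈ 12200 kPa

S_e = q·B·(1−ν²)/E_s · I_f  ⇒  E_s = q·B·(1−ν²)·I_f / S_e.
E_s = 94.9 × 5.3 × 0.9159 × 1.19 / 0.045 = 12180 kPa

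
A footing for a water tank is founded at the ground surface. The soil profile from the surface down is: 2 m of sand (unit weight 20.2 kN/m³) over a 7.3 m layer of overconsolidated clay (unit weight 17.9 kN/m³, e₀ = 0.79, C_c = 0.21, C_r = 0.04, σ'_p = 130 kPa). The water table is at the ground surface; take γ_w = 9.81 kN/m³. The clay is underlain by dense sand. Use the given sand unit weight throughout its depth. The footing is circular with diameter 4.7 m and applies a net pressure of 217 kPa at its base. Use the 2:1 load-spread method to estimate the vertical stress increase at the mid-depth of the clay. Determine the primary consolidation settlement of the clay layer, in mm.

Mid-depth of clay below the ground surface: z = 2 + 7.3/2 = 5.65 m.
Total vertical stress at mid-clay: σ_v = 20.2×2 + 17.9×3.65 = 105.73 kPa.
Pore pressure: u = 9.81×(5.65 − 0) = 55.427 kPa.
Initial effective stress: σ'_0 = σ_v − u = 105.73 − 55.427 = 50.303 kPa.
Stress increase at mid-clay by the 2:1 spreading method:
Δσ ≈ qD²/(D+z)² = 217×4.7²/(4.7+5.65)² = 44.748 kPa
Final effective stress: σ'_f = 50.303 + 44.748 = 95.051 kPa.
σ'_f = 95.051 ≤ σ'_p = 130 kPa, so the clay remains overconsolidated and only the recompression index applies:
S_c = C_r·H/(1+e₀)·log₁₀(σ'_f/σ'_0) = 0.04×7.3/1.79×log₁₀(95.051/50.303)
    = 0.16313 × 0.27636 = 0.04508 m

S_c ≈ 45.1 mm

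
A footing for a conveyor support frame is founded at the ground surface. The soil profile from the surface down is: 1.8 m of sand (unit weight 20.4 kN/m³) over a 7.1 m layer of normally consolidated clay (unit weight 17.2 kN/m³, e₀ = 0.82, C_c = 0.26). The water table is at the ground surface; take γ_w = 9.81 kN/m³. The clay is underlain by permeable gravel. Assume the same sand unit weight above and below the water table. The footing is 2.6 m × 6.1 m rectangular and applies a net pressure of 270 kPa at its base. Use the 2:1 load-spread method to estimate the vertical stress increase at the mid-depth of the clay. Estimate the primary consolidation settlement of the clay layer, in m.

Mid-depth of clay below the ground surface: z = 1.8 + 7.1/2 = 5.35 m.
Total vertical stress at mid-clay: σ_v = 20.4×1.8 + 17.2×3.55 = 97.78 kPa.
Pore pressure: u = 9.81×(5.35 − 0) = 52.483 kPa.
Initial effective stress: σ'_0 = σ_v − u = 97.78 − 52.483 = 45.297 kPa.
Stress increase at mid-clay by the 2:1 spreading method:
Δσ = qBL/((B+z)(L+z)) = 270×2.6×6.1/((2.6+5.35)(6.1+5.35)) = 47.043 kPa
Final effective stress: σ'_f = σ'_0 + Δσ = 45.297 + 47.043 = 92.34 kPa.
Normally consolidated clay, so the full stress increment lies on the virgin compression line:
S_c = C_c·H/(1+e₀)·log₁₀(σ'_f/σ'_0) = 0.26×7.1/(1+0.82)×log₁₀(92.34/45.297)
    = 1.0143 × 0.30932 = 0.3137 m

S_c ≈ 0.314 m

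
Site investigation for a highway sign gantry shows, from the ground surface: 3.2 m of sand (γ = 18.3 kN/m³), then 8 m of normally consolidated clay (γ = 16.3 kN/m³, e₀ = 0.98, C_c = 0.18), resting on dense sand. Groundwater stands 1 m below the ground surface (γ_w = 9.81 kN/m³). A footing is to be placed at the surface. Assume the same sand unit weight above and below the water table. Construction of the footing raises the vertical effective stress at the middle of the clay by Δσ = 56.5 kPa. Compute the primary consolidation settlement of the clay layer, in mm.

Mid-depth of clay below the ground surface: z = 3.2 + 8/2 = 7.2 m.
Total vertical stress at mid-clay: σ_v = 18.3×3.2 + 16.3×4 = 123.76 kPa.
Pore pressure: u = 9.81×(7.2 − 1) = 60.822 kPa.
Initial effective stress: σ'_0 = σ_v − u = 123.76 − 60.822 = 62.938 kPa.
Final effective stress: σ'_f = σ'_0 + Δσ = 62.938 + 56.5 = 119.44 kPa.
Normally consolidated clay, so the full stress increment lies on the virgin compression line:
S_c = C_c·H/(1+e₀)·log₁₀(σ'_f/σ'_0) = 0.18×8/(1+0.98)×log₁₀(119.44/62.938)
    = 0.72727 × 0.27824 = 0.2024 m

S_c ≈ 202 mm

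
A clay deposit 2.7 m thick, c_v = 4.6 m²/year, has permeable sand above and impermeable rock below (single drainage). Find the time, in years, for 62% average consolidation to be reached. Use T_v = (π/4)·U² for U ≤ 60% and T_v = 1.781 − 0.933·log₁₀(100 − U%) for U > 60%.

Drainage path length: H_d = H = 2.7 m (single drainage).
U > 60%: T_v = 1.781 − 0.933·log₁₀(100 − 62) = 0.30706.
t = T_v·H_d²/c_v = 0.30706×2.7²/4.6 = 0.4866 years.

t ≈ 0.487 years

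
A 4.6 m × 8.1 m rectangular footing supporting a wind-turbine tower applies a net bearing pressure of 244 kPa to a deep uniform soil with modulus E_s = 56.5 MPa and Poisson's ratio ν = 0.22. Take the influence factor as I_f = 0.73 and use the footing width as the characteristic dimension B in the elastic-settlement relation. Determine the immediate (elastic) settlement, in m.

Immediate (elastic) settlement: S_e = q·B·(1−ν²)/E_s · I_f.
E_s = 56.5 MPa = 56500 kPa.
S_e = 244 × 4.6 × (1 − 0.22²) / 56500 × 0.73
    = 244 × 4.6 × 0.9516 / 56500 × 0.73
    = 0.0138 m

S_e ≈ 0.0138 m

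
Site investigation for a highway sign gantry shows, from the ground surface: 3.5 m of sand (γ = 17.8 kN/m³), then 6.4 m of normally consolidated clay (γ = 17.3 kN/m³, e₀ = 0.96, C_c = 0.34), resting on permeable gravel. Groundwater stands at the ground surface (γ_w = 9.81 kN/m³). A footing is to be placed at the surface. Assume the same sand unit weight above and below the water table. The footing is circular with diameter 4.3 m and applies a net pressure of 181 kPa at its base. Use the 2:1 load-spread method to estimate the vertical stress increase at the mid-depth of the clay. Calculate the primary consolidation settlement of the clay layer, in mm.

S_c ≈ 206 mm

Mid-depth of clay below the ground surface: z = 3.5 + 6.4/2 = 6.7 m.
Total vertical stress at mid-clay: σ_v = 17.8×3.5 + 17.3×3.2 = 117.66 kPa.
Pore pressure: u = 9.81×(6.7 − 0) = 65.727 kPa.
Initial effective stress: σ'_0 = σ_v − u = 117.66 − 65.727 = 51.933 kPa.
Stress increase at mid-clay by the 2:1 spreading method:
Δσ ≈ qD²/(D+z)² = 181×4.3²/(4.3+6.7)² = 27.659 kPa
Final effective stress: σ'_f = σ'_0 + Δσ = 51.933 + 27.659 = 79.592 kPa.
Normally consolidated clay, so the full stress increment lies on the virgin compression line:
S_c = C_c·H/(1+e₀)·log₁₀(σ'_f/σ'_0) = 0.34×6.4/(1+0.96)×log₁₀(79.592/51.933)
    = 1.1102 × 0.18543 = 0.2059 m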